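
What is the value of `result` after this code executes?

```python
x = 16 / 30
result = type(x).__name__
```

x is float; result = 'float'

'float'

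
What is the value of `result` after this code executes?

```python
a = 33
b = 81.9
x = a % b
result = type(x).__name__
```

a is int; b is float; x is float; result = 'float'

'float'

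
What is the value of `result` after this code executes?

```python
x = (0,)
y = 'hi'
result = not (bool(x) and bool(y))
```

x = (0,); y = 'hi'; result = False

False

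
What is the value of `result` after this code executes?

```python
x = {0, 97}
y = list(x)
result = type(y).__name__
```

x is set; y is list; result = 'list'

'list'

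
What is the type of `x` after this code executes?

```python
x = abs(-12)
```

abs() of int returns int

int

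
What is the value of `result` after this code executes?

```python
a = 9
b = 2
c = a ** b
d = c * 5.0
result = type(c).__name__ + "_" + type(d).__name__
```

a is int; b is int; c is int; d is float; result = 'int_float'

'int_float'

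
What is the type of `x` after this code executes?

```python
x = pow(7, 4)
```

pow(int, int) returns int

int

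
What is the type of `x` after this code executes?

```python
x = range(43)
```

range() returns a range object

range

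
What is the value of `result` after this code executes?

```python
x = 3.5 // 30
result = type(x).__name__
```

x is float; result = 'float'

'float'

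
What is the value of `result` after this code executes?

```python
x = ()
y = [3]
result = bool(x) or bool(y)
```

x = (); y = [3]; result = True

True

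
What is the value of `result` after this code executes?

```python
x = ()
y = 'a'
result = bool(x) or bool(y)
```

x = (); y = 'a'; result = True

True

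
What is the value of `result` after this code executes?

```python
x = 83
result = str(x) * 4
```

x = 83; result = '83838383'

'83838383'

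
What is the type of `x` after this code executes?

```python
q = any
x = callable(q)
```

callable() returns bool

bool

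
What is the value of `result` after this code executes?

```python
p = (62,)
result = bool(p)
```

p = (62,); result = True

True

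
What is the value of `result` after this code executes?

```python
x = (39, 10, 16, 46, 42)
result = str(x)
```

x = (39, 10, 16, 46, 42); result = '(39, 10, 16, 46, 42)'

'(39, 10, 16, 46, 42)'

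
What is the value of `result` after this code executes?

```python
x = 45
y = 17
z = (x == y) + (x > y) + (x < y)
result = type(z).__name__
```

x is int; y is int; z is int; result = 'int'

'int'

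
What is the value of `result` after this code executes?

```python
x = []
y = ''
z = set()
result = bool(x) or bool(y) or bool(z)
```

x = []; y = ''; z = set(); result = False

False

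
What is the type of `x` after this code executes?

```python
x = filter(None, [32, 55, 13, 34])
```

filter() returns a filter object

filter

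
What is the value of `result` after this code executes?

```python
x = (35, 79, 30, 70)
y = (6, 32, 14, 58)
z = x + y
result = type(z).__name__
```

x is tuple; y is tuple; z is tuple; result = 'tuple'

'tuple'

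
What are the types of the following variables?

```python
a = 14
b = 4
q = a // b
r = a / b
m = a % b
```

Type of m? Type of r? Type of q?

% of ints returns int; / returns float; // returns int

int, float, int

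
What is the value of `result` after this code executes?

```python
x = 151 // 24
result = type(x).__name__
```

x is int; result = 'int'

'int'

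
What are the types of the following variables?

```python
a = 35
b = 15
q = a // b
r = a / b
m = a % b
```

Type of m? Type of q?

% of ints returns int; // returns int

int, int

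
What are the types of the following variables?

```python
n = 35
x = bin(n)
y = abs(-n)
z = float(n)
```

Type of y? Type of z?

abs() of int returns int; float() returns float

int, float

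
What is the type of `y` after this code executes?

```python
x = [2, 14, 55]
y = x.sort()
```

list.sort() returns None (mutates in place)

NoneType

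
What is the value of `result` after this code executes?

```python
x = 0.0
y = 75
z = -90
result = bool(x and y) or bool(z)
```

x = 0.0; y = 75; z = -90; result = True

True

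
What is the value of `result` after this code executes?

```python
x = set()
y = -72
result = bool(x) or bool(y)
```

x = set(); y = -72; result = True

True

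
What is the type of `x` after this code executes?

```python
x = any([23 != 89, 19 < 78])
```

any() returns bool

bool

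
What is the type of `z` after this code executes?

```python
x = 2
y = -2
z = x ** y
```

int ** negative = float

float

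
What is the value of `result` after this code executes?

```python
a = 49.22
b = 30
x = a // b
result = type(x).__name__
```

a is float; b is int; x is float; result = 'float'

'float'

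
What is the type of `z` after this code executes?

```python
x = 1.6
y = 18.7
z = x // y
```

float // float = float

float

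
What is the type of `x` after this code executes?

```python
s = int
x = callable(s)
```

callable() returns bool

bool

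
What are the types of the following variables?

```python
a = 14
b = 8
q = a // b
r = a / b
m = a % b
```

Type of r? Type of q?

/ returns float; // returns int

float, int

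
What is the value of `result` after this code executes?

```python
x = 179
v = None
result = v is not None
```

x = 179; v = None; result = False

False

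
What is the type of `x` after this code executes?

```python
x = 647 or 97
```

'or' returns first truthy value (int)

int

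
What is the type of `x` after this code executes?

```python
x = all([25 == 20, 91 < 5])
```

all() returns bool

bool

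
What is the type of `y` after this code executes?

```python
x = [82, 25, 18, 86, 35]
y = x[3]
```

Indexing list[int] returns int

int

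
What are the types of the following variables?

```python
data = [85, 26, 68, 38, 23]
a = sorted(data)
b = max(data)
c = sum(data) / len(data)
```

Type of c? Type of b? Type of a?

int / int = float; max of ints returns int; sorted() returns list

float, int, list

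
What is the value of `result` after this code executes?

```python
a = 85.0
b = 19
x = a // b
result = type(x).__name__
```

a is float; b is int; x is float; result = 'float'

'float'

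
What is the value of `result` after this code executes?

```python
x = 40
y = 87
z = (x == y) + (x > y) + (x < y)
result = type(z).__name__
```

x is int; y is int; z is int; result = 'int'

'int'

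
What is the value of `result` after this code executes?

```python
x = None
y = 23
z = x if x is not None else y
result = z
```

x = None; y = 23; z = 23; result = 23

23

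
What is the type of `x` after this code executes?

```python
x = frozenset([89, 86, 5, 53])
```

frozenset() returns frozenset

frozenset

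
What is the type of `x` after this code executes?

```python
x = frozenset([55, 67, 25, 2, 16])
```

frozenset() returns frozenset

frozenset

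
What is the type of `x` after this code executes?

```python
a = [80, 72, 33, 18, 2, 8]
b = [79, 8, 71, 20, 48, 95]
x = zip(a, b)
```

zip() returns a zip object

zip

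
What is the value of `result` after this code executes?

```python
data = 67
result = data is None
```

data = 67; result = False

False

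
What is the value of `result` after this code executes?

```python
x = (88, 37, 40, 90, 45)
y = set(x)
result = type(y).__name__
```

x is tuple; y is set; result = 'set'

'set'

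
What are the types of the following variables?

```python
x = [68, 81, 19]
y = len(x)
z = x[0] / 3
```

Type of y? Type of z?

len() returns int; int / int = float

int, float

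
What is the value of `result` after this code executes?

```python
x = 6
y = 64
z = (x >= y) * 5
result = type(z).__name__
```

x is int; y is int; z is int; result = 'int'

'int'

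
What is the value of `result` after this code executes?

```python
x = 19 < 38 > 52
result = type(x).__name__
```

x is bool; result = 'bool'

'bool'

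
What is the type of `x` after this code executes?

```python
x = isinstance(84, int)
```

isinstance() returns bool

bool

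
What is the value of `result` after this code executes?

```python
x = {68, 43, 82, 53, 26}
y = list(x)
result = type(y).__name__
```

x is set; y is list; result = 'list'

'list'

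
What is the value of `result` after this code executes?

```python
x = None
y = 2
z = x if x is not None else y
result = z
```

x = None; y = 2; z = 2; result = 2

2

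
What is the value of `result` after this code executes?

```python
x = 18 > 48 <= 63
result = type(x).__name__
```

x is bool; result = 'bool'

'bool'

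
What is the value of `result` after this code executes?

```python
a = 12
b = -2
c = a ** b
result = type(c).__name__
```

a is int; b is int; c is float; result = 'float'

'float'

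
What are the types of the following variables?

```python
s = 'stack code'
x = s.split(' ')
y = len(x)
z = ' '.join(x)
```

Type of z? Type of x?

str.join() returns str; str.split() returns list

str, list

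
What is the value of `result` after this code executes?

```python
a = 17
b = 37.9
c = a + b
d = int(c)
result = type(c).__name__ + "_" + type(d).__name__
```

a is int; b is float; c is float; d is int; result = 'float_int'

'float_int'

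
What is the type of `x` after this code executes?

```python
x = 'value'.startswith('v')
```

str.startswith() returns bool

bool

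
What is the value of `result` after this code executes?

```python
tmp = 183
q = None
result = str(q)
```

tmp = 183; q = None; result = 'None'

'None'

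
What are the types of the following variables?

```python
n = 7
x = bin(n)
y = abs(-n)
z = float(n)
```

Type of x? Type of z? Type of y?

bin() returns str; float() returns float; abs() of int returns int

str, float, int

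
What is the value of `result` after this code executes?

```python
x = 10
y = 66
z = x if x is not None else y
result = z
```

x = 10; y = 66; z = 10; result = 10

10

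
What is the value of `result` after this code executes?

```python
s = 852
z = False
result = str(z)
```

s = 852; z = False; result = 'False'

'False'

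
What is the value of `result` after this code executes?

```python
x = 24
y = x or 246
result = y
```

x = 24; y = 24; result = 24

24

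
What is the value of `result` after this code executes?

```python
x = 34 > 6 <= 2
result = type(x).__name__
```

x is bool; result = 'bool'

'bool'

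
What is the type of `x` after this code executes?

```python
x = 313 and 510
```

'and' with truthy values returns last operand (int)

int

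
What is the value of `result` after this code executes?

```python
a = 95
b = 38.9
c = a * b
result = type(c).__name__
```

a is int; b is float; c is float; result = 'float'

'float'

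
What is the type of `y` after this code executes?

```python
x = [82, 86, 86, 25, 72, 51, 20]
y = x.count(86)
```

list.count() returns int

int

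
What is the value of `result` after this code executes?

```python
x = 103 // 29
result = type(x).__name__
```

x is int; result = 'int'

'int'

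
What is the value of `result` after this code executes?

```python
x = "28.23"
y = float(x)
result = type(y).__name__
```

x is str; y is float; result = 'float'

'float'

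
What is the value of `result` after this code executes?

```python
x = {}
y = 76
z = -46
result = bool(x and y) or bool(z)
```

x = {}; y = 76; z = -46; result = True

True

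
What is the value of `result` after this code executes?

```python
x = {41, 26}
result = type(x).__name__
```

x is set; result = 'set'

'set'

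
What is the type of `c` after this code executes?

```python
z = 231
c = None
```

None has type NoneType

NoneType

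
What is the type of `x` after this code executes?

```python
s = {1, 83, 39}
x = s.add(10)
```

set.add() returns None (mutates in place)

NoneType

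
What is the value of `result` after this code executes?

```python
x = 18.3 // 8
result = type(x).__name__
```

x is float; result = 'float'

'float'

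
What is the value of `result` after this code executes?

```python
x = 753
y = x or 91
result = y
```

x = 753; y = 753; result = 753

753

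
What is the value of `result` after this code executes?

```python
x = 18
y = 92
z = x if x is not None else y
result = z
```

x = 18; y = 92; z = 18; result = 18

18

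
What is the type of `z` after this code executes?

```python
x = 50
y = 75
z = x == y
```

Equality comparison returns bool

bool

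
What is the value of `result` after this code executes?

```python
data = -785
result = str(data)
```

data = -785; result = '-785'

'-785'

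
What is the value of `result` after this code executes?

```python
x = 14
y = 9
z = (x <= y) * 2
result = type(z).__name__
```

x is int; y is int; z is int; result = 'int'

'int'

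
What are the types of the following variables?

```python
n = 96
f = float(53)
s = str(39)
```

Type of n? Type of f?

n is assigned a bare integer (no decimal point), so it is an int; f is assigned the result of calling float(), which returns a float

int, float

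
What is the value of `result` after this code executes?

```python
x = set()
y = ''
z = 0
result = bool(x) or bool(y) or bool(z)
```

x = set(); y = ''; z = 0; result = False

False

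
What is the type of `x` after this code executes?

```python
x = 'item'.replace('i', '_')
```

str.replace() returns str

str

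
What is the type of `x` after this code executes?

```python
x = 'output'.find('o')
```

str.find() returns int index

int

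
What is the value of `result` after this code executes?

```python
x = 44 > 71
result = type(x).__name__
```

x is bool; result = 'bool'

'bool'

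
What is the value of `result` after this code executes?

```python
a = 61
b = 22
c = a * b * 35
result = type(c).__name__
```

a is int; b is int; c is int; result = 'int'

'int'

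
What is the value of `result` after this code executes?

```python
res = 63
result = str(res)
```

res = 63; result = '63'

'63'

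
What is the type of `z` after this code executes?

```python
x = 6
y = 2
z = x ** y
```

positive int ** positive int = int

int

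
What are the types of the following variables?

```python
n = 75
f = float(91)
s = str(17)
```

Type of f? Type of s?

f is assigned the result of calling float(), which returns a float; s is assigned the result of calling str(), which returns a str

float, str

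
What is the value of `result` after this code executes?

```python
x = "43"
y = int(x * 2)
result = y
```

x = '43'; y = 4343; result = 4343

4343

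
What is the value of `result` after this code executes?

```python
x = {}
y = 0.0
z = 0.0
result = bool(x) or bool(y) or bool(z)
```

x = {}; y = 0.0; z = 0.0; result = False

False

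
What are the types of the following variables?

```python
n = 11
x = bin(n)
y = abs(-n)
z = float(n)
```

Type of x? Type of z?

bin() returns str; float() returns float

str, float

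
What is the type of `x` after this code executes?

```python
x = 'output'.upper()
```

str.upper() returns str

str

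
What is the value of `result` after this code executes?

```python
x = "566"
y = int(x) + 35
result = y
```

x = '566'; y = 601; result = 601

601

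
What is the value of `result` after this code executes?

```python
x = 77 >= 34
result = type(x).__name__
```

x is bool; result = 'bool'

'bool'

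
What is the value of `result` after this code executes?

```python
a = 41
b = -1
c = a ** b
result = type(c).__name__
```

a is int; b is int; c is float; result = 'float'

'float'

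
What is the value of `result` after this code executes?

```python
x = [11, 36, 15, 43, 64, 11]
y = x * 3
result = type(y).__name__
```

x is list; y is list; result = 'list'

'list'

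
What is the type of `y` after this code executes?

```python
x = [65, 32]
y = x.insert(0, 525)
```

list.insert() returns None

NoneType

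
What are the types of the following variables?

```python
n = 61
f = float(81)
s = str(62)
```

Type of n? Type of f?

n is assigned a bare integer (no decimal point), so it is an int; f is assigned the result of calling float(), which returns a float

int, float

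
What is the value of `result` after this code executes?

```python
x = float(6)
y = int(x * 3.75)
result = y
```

x = 6.0; y = 22; result = 22

22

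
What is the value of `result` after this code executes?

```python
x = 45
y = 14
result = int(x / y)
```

x = 45; y = 14; result = 3

3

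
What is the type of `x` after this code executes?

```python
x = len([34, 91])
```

len() always returns int

int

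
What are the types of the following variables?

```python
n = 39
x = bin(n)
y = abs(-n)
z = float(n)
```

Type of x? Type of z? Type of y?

bin() returns str; float() returns float; abs() of int returns int

str, float, int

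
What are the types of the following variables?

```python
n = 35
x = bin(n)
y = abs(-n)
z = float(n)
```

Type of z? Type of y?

float() returns float; abs() of int returns int

float, int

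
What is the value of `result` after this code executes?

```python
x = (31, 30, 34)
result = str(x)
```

x = (31, 30, 34); result = '(31, 30, 34)'

'(31, 30, 34)'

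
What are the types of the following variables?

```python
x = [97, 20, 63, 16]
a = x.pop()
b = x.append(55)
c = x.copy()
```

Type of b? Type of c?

append() returns None; copy() returns list

NoneType, list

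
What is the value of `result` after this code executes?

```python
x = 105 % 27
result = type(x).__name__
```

x is int; result = 'int'

'int'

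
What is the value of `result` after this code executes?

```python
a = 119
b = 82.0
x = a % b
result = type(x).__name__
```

a is int; b is float; x is float; result = 'float'

'float'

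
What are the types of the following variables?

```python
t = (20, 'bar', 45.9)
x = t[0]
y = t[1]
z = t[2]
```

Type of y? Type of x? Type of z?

tuple[1] is str; tuple[0] is int; tuple[2] is float

str, int, float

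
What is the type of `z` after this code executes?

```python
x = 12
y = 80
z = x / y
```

int / int = float

float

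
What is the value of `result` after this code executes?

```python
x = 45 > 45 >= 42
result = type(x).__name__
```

x is bool; result = 'bool'

'bool'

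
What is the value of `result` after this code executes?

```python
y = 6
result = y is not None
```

y = 6; result = True

True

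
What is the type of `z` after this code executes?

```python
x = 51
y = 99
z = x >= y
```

Comparison returns bool

bool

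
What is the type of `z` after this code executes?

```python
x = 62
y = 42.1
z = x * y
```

int * float = float

float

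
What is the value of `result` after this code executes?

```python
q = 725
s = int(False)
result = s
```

q = 725; s = 0; result = 0

0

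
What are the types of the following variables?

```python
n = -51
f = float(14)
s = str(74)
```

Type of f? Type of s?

f is assigned the result of calling float(), which returns a float; s is assigned the result of calling str(), which returns a str

float, str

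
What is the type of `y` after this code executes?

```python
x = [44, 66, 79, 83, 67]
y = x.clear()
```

list.clear() returns None

NoneType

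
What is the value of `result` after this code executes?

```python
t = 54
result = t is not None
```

t = 54; result = True

True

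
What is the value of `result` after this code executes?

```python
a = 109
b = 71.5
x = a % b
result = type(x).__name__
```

a is int; b is float; x is float; result = 'float'

'float'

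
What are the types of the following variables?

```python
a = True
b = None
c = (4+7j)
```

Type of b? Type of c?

b is assigned None, whose type is NoneType; c is assigned (4+7j), an int plus an imaginary literal (j suffix), which evaluates to complex

NoneType, complex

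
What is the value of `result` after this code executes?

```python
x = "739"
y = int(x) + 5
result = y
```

x = '739'; y = 744; result = 744

744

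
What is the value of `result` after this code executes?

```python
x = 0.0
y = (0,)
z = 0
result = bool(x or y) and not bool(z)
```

x = 0.0; y = (0,); z = 0; result = True

True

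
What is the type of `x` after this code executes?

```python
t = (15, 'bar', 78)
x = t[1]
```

Index 1 of tuple is a str literal

str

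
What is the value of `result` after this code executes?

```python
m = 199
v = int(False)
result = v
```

m = 199; v = 0; result = 0

0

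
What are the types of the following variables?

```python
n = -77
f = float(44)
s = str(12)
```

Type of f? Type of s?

f is assigned the result of calling float(), which returns a float; s is assigned the result of calling str(), which returns a str

float, str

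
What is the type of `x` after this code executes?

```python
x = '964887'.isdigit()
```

str.isdigit() returns bool

bool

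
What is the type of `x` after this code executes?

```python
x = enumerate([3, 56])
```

enumerate() returns an enumerate object

enumerate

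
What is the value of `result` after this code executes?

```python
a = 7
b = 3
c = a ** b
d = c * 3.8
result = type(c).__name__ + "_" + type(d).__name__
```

a is int; b is int; c is int; d is float; result = 'int_float'

'int_float'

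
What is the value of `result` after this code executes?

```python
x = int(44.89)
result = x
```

x = 44; result = 44

44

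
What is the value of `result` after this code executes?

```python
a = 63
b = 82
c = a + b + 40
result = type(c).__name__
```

a is int; b is int; c is int; result = 'int'

'int'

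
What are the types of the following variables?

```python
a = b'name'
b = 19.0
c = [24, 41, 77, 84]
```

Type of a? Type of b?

a is assigned a bytes literal (b'...' prefix); b is assigned a number with a decimal point, so it is a float

bytes, float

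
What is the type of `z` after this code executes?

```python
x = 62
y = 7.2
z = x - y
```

int - float = float

float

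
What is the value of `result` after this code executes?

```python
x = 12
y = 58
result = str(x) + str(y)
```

x = 12; y = 58; result = '1258'

'1258'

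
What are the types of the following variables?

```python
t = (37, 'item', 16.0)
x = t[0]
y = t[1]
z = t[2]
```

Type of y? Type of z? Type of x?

tuple[1] is str; tuple[2] is float; tuple[0] is int

str, float, int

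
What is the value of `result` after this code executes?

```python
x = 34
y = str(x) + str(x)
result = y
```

x = 34; y = '3434'; result = '3434'

'3434'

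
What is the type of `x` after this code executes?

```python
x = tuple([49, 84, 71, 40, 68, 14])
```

tuple() constructor returns tuple

tuple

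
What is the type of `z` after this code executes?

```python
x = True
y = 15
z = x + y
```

bool + int = int (bool is subclass of int)

int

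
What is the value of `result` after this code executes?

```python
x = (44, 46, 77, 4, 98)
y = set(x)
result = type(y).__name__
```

x is tuple; y is set; result = 'set'

'set'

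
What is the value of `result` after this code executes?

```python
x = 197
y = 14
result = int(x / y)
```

x = 197; y = 14; result = 14

14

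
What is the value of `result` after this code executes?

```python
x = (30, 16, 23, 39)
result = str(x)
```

x = (30, 16, 23, 39); result = '(30, 16, 23, 39)'

'(30, 16, 23, 39)'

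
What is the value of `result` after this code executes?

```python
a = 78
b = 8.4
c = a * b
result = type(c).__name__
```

a is int; b is float; c is float; result = 'float'

'float'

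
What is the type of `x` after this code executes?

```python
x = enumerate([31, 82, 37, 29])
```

enumerate() returns an enumerate object

enumerate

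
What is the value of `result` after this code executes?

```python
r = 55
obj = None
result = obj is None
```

r = 55; obj = None; result = True

True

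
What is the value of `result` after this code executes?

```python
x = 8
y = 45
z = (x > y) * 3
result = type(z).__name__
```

x is int; y is int; z is int; result = 'int'

'int'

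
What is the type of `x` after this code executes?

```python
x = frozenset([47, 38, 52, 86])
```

frozenset() returns frozenset

frozenset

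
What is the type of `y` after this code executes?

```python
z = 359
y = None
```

None has type NoneType

NoneType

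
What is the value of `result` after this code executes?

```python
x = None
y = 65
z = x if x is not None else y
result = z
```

x = None; y = 65; z = 65; result = 65

65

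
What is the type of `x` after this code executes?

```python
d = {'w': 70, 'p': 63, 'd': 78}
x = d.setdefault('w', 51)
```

dict.setdefault() returns the (existing or default) value

int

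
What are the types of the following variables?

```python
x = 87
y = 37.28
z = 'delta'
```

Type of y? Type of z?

y is assigned a number with a decimal point, so it is a float; z is assigned a quoted string literal, so it is a str

float, str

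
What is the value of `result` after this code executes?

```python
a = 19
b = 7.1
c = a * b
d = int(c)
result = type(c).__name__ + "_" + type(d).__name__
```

a is int; b is float; c is float; d is int; result = 'float_int'

'float_int'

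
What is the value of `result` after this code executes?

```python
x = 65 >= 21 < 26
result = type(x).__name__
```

x is bool; result = 'bool'

'bool'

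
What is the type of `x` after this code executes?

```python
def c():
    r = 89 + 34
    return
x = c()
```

Bare return returns None

NoneType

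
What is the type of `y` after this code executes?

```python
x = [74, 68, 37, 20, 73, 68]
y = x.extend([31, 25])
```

list.extend() returns None

NoneType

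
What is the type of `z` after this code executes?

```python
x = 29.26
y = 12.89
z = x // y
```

float // float = float

float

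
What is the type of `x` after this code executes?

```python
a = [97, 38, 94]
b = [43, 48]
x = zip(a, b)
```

zip() returns a zip object

zip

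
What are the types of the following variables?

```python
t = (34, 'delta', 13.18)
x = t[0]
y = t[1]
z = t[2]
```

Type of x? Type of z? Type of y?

tuple[0] is int; tuple[2] is float; tuple[1] is str

int, float, str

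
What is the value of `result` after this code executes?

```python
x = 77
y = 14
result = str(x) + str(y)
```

x = 77; y = 14; result = '7714'

'7714'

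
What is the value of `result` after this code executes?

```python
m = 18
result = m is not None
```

m = 18; result = True

True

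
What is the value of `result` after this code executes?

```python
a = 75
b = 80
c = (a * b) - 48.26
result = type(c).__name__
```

a is int; b is int; c is float; result = 'float'

'float'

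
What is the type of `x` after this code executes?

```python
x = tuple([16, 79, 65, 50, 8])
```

tuple() constructor returns tuple

tuple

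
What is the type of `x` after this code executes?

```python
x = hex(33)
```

hex() returns str representation

str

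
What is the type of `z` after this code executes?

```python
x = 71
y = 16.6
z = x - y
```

int - float = float

float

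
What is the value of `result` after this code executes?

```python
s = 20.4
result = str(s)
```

s = 20.4; result = '20.4'

'20.4'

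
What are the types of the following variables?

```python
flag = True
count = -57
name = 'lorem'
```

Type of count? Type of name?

count is assigned a bare integer (no decimal point), so it is an int; name is assigned a quoted string literal, so it is a str

int, str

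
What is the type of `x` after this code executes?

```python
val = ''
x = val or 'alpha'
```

'or' returns first truthy value (str)

str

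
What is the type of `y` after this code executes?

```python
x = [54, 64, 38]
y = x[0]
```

Indexing list[int] returns int

int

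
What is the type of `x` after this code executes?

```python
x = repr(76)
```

repr() returns str

str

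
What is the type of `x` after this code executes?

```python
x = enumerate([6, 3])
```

enumerate() returns an enumerate object

enumerate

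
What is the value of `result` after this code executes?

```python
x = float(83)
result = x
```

x = 83.0; result = 83.0

83.0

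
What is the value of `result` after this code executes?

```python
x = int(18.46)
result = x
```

x = 18; result = 18

18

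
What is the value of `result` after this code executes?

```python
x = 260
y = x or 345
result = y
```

x = 260; y = 260; result = 260

260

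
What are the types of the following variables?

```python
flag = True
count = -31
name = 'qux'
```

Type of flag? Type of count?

flag is assigned the constant True, which has type bool; count is assigned a bare integer (no decimal point), so it is an int

bool, int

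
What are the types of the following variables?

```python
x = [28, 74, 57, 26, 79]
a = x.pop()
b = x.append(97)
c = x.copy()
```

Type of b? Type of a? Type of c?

append() returns None; pop() returns element; copy() returns list

NoneType, int, list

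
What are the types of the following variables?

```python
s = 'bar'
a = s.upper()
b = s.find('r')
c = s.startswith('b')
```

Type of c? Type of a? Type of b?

startswith() returns bool; upper() returns str; find() returns int

bool, str, int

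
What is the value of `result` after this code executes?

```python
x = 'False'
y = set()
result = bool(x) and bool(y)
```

x = 'False'; y = set(); result = False

False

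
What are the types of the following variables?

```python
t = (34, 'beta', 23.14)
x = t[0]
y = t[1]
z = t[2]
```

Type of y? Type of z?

tuple[1] is str; tuple[2] is float

str, float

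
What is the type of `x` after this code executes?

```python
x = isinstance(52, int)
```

isinstance() returns bool

bool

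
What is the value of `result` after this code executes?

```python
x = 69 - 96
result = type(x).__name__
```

x is int; result = 'int'

'int'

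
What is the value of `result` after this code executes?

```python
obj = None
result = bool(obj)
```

obj = None; result = False

False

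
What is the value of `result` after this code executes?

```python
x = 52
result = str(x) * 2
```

x = 52; result = '5252'

'5252'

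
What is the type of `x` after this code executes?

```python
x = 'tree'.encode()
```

str.encode() returns bytes

bytes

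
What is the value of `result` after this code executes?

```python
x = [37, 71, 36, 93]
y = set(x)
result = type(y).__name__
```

x is list; y is set; result = 'set'

'set'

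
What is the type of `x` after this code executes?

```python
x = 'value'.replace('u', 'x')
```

str.replace() returns str

str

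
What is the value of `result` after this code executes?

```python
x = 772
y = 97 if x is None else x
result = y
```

x = 772; y = 772; result = 772

772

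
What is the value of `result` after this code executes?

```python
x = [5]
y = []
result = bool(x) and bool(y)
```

x = [5]; y = []; result = False

False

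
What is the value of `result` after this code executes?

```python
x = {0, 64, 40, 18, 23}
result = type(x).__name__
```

x is set; result = 'set'

'set'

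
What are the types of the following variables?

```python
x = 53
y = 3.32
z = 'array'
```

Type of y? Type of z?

y is assigned a number with a decimal point, so it is a float; z is assigned a quoted string literal, so it is a str

float, str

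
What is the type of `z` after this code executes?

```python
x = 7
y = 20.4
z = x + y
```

int + float = float

float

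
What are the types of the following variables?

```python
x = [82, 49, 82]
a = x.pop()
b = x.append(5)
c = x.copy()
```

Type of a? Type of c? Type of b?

pop() returns element; copy() returns list; append() returns None

int, list, NoneType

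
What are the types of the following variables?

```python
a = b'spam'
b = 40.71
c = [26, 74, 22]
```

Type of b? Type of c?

b is assigned a number with a decimal point, so it is a float; c is assigned a list literal (square brackets)

float, list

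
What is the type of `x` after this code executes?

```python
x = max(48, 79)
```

max() of ints returns int

int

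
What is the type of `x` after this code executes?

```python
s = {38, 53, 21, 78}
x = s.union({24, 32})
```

set.union() returns a new set

set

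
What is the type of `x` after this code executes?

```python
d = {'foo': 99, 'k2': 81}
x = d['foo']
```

Accessing dict[str, int] with str key returns int

int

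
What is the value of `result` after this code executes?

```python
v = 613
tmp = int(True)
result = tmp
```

v = 613; tmp = 1; result = 1

1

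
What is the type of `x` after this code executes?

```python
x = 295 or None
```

'or' returns first truthy value

int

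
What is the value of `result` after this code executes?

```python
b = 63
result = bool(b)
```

b = 63; result = True

True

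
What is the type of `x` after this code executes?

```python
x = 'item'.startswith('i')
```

str.startswith() returns bool

bool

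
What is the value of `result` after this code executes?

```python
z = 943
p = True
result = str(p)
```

z = 943; p = True; result = 'True'

'True'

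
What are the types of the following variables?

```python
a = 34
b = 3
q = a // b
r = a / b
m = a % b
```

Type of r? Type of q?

/ returns float; // returns int

float, int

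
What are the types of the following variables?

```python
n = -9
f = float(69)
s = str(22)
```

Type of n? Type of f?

n is assigned a bare integer (no decimal point), so it is an int; f is assigned the result of calling float(), which returns a float

int, float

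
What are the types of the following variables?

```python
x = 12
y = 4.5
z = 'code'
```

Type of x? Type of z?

x is assigned a bare integer (no decimal point), so it is an int; z is assigned a quoted string literal, so it is a str

int, str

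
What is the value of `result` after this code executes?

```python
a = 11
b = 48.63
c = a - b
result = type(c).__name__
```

a is int; b is float; c is float; result = 'float'

'float'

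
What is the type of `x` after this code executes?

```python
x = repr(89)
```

repr() returns str

str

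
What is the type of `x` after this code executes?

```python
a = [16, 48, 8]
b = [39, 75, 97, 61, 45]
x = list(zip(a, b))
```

list(zip()) returns a list of tuples

list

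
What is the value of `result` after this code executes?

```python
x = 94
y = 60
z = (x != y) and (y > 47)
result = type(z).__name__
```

x is int; y is int; z is bool; result = 'bool'

'bool'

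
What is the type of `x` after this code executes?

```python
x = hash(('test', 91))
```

hash() returns int

int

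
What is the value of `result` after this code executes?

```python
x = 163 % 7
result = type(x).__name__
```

x is int; result = 'int'

'int'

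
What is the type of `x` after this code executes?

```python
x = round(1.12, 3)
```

round() with decimal places returns float

float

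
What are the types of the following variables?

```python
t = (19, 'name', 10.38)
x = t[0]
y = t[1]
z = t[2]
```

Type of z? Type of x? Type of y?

tuple[2] is float; tuple[0] is int; tuple[1] is str

float, int, str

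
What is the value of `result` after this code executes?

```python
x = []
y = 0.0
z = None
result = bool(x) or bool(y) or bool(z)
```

x = []; y = 0.0; z = None; result = False

False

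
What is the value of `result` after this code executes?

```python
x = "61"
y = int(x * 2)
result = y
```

x = '61'; y = 6161; result = 6161

6161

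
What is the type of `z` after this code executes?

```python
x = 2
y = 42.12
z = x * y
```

int * float = float

float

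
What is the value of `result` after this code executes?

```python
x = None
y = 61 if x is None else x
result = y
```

x = None; y = 61; result = 61

61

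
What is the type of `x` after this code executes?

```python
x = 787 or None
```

'or' returns first truthy value

int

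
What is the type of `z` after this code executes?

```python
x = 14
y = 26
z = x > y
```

Comparison returns bool

bool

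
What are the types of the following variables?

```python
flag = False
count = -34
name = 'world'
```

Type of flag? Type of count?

flag is assigned the constant False, which has type bool; count is assigned a bare integer (no decimal point), so it is an int

bool, int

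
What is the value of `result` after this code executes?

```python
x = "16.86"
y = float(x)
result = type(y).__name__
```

x is str; y is float; result = 'float'

'float'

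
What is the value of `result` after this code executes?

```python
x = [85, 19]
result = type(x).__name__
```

x is list; result = 'list'

'list'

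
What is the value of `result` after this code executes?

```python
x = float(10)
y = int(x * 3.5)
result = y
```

x = 10.0; y = 35; result = 35

35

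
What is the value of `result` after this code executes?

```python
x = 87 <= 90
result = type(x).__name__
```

x is bool; result = 'bool'

'bool'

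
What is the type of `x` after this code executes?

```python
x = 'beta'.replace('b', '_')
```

str.replace() returns str

str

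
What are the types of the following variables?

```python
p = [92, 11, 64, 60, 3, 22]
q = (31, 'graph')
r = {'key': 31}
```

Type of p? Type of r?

p is assigned a list literal (square brackets); r is assigned a dict literal ({key: value})

list, dict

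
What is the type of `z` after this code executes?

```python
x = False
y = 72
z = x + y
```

bool + int = int (bool is subclass of int)

int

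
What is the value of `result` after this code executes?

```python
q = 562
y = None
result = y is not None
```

q = 562; y = None; result = False

False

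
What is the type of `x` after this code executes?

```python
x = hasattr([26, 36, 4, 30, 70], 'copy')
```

hasattr() returns bool

bool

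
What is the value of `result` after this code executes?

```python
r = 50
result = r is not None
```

r = 50; result = True

True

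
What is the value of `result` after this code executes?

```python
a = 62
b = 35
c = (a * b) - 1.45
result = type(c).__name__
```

a is int; b is int; c is float; result = 'float'

'float'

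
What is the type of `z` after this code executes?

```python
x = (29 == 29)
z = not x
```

'not' returns bool

bool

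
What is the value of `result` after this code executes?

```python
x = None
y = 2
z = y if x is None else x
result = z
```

x = None; y = 2; z = 2; result = 2

2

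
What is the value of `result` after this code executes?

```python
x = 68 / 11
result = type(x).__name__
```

x is float; result = 'float'

'float'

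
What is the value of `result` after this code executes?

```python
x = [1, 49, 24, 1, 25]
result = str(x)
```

x = [1, 49, 24, 1, 25]; result = '[1, 49, 24, 1, 25]'

'[1, 49, 24, 1, 25]'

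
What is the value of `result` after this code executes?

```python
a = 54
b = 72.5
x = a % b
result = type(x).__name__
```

a is int; b is float; x is float; result = 'float'

'float'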